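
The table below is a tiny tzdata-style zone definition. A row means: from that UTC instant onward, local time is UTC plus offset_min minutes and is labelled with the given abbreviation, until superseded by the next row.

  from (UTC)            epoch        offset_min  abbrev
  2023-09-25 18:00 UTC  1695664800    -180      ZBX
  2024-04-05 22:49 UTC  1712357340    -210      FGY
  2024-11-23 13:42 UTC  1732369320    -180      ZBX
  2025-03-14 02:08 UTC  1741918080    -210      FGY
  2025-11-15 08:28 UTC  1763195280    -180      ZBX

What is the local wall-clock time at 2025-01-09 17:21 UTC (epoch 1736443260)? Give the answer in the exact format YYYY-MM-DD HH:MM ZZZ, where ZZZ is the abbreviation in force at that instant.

2025-01-09 14:21 ZBX

Query: 2025-01-09 17:21 UTC
Rule 3/5 (ZBX, -03:00): 2024-11-23 13:42 UTC ≤ query < 2025-03-14 02:08 UTC
17·60 + 21 - 180 = 861 min
861 = 0·1440 + 861; 861 = 14·60 + 21 → 14:21, same day
→ 2025-01-09 14:21 ZBX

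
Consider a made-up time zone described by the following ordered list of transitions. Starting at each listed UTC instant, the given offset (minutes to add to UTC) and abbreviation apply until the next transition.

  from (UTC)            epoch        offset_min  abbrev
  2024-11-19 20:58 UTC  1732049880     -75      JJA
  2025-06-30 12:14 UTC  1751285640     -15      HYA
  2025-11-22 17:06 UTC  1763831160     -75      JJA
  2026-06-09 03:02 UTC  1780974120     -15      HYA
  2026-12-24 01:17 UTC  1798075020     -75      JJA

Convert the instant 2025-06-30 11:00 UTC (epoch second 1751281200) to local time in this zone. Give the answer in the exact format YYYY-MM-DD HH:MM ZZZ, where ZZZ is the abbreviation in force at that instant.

2025-06-30 09:45 JJA

Query: 2025-06-30 11:00 UTC
Rule 1/5 (JJA, -01:15): 2024-11-19 20:58 UTC ≤ query < 2025-06-30 12:14 UTC
11·60 + 0 - 75 = 585 min
585 = 0·1440 + 585; 585 = 9·60 + 45 → 09:45, same day
→ 2025-06-30 09:45 JJA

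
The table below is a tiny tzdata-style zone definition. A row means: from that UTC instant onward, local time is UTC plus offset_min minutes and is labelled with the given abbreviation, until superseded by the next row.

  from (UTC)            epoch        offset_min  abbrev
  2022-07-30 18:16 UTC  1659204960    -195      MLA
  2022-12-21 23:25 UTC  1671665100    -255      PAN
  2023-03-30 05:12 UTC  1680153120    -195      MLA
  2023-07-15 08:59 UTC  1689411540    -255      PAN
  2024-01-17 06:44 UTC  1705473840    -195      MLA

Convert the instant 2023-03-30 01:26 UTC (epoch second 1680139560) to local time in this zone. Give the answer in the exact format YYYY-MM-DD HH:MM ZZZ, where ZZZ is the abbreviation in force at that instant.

Query: 2023-03-30 01:26 UTC
Rule 2/5 (PAN, -04:15): 2022-12-21 23:25 UTC ≤ query < 2023-03-30 05:12 UTC
1·60 + 26 - 255 = -169 min
-169 = -1·1440 + 1271; 1271 = 21·60 + 11 → 21:11, 2023-03-30 - 1 day = 2023-03-29
→ 2023-03-29 21:11 PAN

2023-03-29 21:11 PAN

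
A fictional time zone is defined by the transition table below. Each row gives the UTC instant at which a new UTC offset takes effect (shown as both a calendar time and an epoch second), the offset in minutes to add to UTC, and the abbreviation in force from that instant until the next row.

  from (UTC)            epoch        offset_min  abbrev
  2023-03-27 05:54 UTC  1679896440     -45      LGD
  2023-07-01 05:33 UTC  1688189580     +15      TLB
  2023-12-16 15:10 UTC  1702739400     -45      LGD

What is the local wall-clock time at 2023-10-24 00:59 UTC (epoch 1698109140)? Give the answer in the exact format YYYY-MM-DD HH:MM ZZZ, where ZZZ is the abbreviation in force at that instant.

2023-10-24 01:14 TLB

Query: 2023-10-24 00:59 UTC
Rule 2/3 (TLB, +00:15): 2023-07-01 05:33 UTC ≤ query < 2023-12-16 15:10 UTC
0·60 + 59 + 15 = 74 min
74 = 0·1440 + 74; 74 = 1·60 + 14 → 01:14, same day
→ 2023-10-24 01:14 TLB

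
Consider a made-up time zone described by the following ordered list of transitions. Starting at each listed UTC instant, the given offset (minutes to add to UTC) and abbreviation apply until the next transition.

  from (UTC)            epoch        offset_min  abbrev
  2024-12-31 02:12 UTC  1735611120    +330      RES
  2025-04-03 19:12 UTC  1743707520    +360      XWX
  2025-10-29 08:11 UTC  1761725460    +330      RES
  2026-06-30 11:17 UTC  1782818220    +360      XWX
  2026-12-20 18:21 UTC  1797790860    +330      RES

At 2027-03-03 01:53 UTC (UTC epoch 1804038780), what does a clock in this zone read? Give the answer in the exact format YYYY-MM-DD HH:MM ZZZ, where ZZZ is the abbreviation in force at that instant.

Query: 2027-03-03 01:53 UTC
Rule 5/5 (RES, +05:30): 2026-12-20 18:21 UTC ≤ query < +∞
1·60 + 53 + 330 = 443 min
443 = 0·1440 + 443; 443 = 7·60 + 23 → 07:23, same day
→ 2027-03-03 07:23 RES

2027-03-03 07:23 RES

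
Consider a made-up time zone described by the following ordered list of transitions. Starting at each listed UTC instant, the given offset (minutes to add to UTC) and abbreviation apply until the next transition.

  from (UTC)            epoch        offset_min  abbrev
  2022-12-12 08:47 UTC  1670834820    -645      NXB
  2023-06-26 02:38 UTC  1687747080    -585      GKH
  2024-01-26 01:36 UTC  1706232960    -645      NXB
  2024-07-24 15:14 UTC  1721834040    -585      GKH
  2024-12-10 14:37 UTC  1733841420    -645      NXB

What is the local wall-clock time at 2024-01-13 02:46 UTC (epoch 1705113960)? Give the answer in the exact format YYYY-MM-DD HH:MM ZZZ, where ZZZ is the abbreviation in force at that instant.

Query: 2024-01-13 02:46 UTC
Rule 2/5 (GKH, -09:45): 2023-06-26 02:38 UTC ≤ query < 2024-01-26 01:36 UTC
2·60 + 46 - 585 = -419 min
-419 = -1·1440 + 1021; 1021 = 17·60 + 1 → 17:01, 2024-01-13 - 1 day = 2024-01-12
→ 2024-01-12 17:01 GKH

2024-01-12 17:01 GKH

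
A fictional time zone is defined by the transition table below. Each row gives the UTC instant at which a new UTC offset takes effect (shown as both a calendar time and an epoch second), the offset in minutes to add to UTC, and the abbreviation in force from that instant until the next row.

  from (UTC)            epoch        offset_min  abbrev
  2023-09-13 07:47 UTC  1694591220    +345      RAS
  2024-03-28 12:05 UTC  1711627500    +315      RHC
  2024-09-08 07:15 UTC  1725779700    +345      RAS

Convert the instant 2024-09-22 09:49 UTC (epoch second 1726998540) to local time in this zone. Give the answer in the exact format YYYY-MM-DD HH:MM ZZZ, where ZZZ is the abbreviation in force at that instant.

2024-09-22 15:34 RAS

Query: 2024-09-22 09:49 UTC
Rule 3/3 (RAS, +05:45): 2024-09-08 07:15 UTC ≤ query < +∞
9·60 + 49 + 345 = 934 min
934 = 0·1440 + 934; 934 = 15·60 + 34 → 15:34, same day
→ 2024-09-22 15:34 RAS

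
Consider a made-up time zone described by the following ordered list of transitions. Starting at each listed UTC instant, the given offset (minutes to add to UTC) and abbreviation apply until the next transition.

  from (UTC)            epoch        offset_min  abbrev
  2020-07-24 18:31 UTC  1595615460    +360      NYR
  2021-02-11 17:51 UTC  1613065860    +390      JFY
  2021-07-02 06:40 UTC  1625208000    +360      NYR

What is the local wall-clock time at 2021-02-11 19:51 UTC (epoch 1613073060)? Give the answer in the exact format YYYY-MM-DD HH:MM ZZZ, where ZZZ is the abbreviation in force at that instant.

2021-02-12 02:21 JFY

Query: 2021-02-11 19:51 UTC
Rule 2/3 (JFY, +06:30): 2021-02-11 17:51 UTC ≤ query < 2021-07-02 06:40 UTC
19·60 + 51 + 390 = 1581 min
1581 = 1·1440 + 141; 141 = 2·60 + 21 → 02:21, 2021-02-11 + 1 day = 2021-02-12
→ 2021-02-12 02:21 JFY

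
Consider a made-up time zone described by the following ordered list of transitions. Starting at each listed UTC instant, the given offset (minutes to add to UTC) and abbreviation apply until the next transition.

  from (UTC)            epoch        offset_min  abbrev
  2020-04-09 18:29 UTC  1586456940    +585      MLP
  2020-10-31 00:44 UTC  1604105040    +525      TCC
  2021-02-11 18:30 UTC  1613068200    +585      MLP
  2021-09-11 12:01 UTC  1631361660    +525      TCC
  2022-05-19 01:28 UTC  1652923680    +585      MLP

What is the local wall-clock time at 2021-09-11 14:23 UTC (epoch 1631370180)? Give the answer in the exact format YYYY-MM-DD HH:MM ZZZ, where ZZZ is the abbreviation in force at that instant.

2021-09-11 23:08 TCC

Query: 2021-09-11 14:23 UTC
Rule 4/5 (TCC, +08:45): 2021-09-11 12:01 UTC ≤ query < 2022-05-19 01:28 UTC
14·60 + 23 + 525 = 1388 min
1388 = 0·1440 + 1388; 1388 = 23·60 + 8 → 23:08, same day
→ 2021-09-11 23:08 TCC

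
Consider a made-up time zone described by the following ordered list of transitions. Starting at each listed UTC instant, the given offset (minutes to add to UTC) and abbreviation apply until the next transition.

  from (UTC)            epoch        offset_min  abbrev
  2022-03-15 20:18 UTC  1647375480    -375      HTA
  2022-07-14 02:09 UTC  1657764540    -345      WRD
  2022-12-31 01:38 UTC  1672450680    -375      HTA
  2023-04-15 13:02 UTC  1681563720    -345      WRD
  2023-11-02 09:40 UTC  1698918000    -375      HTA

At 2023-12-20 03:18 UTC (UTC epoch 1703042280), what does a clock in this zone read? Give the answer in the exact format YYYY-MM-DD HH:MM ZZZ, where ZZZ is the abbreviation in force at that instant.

Query: 2023-12-20 03:18 UTC
Rule 5/5 (HTA, -06:15): 2023-11-02 09:40 UTC ≤ query < +∞
3·60 + 18 - 375 = -177 min
-177 = -1·1440 + 1263; 1263 = 21·60 + 3 → 21:03, 2023-12-20 - 1 day = 2023-12-19
→ 2023-12-19 21:03 HTA

2023-12-19 21:03 HTA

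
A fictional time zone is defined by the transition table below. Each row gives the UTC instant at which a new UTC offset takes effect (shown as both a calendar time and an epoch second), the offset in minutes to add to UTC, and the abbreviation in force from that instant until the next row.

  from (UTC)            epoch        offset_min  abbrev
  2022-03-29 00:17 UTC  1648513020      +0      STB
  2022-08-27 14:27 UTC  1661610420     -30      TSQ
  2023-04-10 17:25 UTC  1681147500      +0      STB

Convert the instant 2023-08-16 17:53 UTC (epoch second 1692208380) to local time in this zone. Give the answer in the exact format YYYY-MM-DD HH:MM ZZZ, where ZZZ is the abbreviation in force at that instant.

Query: 2023-08-16 17:53 UTC
Rule 3/3 (STB, +00:00): 2023-04-10 17:25 UTC ≤ query < +∞
17·60 + 53 + 0 = 1073 min
1073 = 0·1440 + 1073; 1073 = 17·60 + 53 → 17:53, same day
→ 2023-08-16 17:53 STB

2023-08-16 17:53 STB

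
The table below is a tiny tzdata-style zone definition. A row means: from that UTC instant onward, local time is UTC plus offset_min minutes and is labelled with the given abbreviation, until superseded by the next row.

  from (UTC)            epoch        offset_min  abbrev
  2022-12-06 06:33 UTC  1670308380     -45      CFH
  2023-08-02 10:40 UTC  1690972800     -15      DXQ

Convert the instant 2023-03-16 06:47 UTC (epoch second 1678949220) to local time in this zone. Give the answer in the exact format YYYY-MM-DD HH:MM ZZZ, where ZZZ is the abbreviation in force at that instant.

2023-03-16 06:02 CFH

Query: 2023-03-16 06:47 UTC
Rule 1/2 (CFH, -00:45): 2022-12-06 06:33 UTC ≤ query < 2023-08-02 10:40 UTC
6·60 + 47 - 45 = 362 min
362 = 0·1440 + 362; 362 = 6·60 + 2 → 06:02, same day
→ 2023-03-16 06:02 CFH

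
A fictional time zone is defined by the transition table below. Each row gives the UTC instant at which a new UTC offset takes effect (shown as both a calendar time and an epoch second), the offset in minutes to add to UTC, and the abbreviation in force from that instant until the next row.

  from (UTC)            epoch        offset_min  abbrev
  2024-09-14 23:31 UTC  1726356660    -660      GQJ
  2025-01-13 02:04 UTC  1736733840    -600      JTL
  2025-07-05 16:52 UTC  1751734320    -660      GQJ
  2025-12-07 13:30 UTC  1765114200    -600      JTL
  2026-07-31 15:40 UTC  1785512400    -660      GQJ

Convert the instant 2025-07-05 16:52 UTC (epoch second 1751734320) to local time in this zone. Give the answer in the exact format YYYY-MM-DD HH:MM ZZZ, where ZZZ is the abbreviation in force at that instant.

2025-07-05 05:52 GQJ

Query: 2025-07-05 16:52 UTC
Rule 3/5 (GQJ, -11:00): 2025-07-05 16:52 UTC ≤ query < 2025-12-07 13:30 UTC
16·60 + 52 - 660 = 352 min
352 = 0·1440 + 352; 352 = 5·60 + 52 → 05:52, same day
→ 2025-07-05 05:52 GQJ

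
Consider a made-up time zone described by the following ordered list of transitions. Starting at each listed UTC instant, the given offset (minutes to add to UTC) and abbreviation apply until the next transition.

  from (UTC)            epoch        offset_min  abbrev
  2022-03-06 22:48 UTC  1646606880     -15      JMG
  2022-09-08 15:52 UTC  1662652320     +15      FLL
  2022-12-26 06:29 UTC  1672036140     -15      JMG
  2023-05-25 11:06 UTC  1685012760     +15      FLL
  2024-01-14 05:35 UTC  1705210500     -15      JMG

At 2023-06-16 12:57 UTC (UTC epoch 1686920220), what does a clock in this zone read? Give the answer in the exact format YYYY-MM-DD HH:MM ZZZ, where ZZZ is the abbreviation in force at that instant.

2023-06-16 13:12 FLL

Query: 2023-06-16 12:57 UTC
Rule 4/5 (FLL, +00:15): 2023-05-25 11:06 UTC ≤ query < 2024-01-14 05:35 UTC
12·60 + 57 + 15 = 792 min
792 = 0·1440 + 792; 792 = 13·60 + 12 → 13:12, same day
→ 2023-06-16 13:12 FLL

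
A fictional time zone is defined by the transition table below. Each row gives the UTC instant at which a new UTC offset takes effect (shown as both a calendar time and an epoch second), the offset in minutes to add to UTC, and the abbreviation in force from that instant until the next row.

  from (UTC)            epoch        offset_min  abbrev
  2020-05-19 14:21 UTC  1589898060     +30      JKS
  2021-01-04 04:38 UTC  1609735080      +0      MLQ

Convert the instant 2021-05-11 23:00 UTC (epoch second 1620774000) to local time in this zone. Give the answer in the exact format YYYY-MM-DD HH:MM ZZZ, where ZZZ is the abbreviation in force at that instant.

2021-05-11 23:00 MLQ

Query: 2021-05-11 23:00 UTC
Rule 2/2 (MLQ, +00:00): 2021-01-04 04:38 UTC ≤ query < +∞
23·60 + 0 + 0 = 1380 min
1380 = 0·1440 + 1380; 1380 = 23·60 + 0 → 23:00, same day
→ 2021-05-11 23:00 MLQ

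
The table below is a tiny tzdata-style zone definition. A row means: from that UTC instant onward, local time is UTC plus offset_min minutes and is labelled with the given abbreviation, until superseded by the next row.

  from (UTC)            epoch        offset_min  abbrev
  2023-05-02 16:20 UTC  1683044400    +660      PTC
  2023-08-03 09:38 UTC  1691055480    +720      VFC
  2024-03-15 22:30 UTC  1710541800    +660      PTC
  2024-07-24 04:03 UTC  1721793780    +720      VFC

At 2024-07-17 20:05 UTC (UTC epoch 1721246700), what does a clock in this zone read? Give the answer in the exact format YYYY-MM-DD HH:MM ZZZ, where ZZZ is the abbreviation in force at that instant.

Query: 2024-07-17 20:05 UTC
Rule 3/4 (PTC, +11:00): 2024-03-15 22:30 UTC ≤ query < 2024-07-24 04:03 UTC
20·60 + 5 + 660 = 1865 min
1865 = 1·1440 + 425; 425 = 7·60 + 5 → 07:05, 2024-07-17 + 1 day = 2024-07-18
→ 2024-07-18 07:05 PTC

2024-07-18 07:05 PTC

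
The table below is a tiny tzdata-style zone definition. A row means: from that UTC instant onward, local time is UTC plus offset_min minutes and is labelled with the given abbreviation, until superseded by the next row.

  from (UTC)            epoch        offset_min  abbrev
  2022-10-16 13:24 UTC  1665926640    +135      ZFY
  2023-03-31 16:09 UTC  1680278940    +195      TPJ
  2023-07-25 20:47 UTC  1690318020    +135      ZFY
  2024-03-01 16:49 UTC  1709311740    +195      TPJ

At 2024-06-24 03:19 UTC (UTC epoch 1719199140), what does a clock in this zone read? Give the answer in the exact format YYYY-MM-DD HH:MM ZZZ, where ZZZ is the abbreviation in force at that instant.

2024-06-24 06:34 TPJ

Query: 2024-06-24 03:19 UTC
Rule 4/4 (TPJ, +03:15): 2024-03-01 16:49 UTC ≤ query < +∞
3·60 + 19 + 195 = 394 min
394 = 0·1440 + 394; 394 = 6·60 + 34 → 06:34, same day
→ 2024-06-24 06:34 TPJ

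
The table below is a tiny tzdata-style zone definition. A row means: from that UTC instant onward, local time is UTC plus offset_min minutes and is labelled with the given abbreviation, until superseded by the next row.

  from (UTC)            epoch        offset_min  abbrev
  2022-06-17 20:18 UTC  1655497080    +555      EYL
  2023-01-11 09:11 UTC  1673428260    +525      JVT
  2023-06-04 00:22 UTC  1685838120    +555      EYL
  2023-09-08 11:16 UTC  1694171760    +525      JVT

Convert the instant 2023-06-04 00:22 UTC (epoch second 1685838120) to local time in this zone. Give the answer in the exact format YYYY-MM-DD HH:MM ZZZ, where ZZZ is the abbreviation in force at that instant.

2023-06-04 09:37 EYL

Query: 2023-06-04 00:22 UTC
Rule 3/4 (EYL, +09:15): 2023-06-04 00:22 UTC ≤ query < 2023-09-08 11:16 UTC
0·60 + 22 + 555 = 577 min
577 = 0·1440 + 577; 577 = 9·60 + 37 → 09:37, same day
→ 2023-06-04 09:37 EYL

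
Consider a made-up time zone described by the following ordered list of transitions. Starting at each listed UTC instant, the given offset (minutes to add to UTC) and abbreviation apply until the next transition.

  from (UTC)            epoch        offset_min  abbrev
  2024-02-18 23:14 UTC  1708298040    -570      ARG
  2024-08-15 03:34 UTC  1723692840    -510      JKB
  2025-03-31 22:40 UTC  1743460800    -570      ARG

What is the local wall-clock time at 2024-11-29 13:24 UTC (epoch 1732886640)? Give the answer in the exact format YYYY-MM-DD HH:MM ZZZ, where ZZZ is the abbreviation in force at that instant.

2024-11-29 04:54 JKB

Query: 2024-11-29 13:24 UTC
Rule 2/3 (JKB, -08:30): 2024-08-15 03:34 UTC ≤ query < 2025-03-31 22:40 UTC
13·60 + 24 - 510 = 294 min
294 = 0·1440 + 294; 294 = 4·60 + 54 → 04:54, same day
→ 2024-11-29 04:54 JKB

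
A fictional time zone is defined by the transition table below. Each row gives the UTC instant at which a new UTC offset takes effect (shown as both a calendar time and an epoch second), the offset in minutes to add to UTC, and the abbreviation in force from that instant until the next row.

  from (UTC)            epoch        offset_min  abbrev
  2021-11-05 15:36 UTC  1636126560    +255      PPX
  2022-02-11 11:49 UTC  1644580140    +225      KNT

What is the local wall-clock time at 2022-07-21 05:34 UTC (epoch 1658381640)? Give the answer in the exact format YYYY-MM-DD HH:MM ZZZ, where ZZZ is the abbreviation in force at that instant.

2022-07-21 09:19 KNT

Query: 2022-07-21 05:34 UTC
Rule 2/2 (KNT, +03:45): 2022-02-11 11:49 UTC ≤ query < +∞
5·60 + 34 + 225 = 559 min
559 = 0·1440 + 559; 559 = 9·60 + 19 → 09:19, same day
→ 2022-07-21 09:19 KNT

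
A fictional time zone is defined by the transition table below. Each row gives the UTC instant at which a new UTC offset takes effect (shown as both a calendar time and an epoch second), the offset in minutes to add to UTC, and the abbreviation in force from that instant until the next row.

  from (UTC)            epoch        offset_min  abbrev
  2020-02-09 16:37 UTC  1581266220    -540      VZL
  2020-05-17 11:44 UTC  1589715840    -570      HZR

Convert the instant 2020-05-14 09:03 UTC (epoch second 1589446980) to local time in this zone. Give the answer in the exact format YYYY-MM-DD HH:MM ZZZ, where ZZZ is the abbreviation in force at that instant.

2020-05-14 00:03 VZL

Query: 2020-05-14 09:03 UTC
Rule 1/2 (VZL, -09:00): 2020-02-09 16:37 UTC ≤ query < 2020-05-17 11:44 UTC
9·60 + 3 - 540 = 3 min
3 = 0·1440 + 3; 3 = 0·60 + 3 → 00:03, same day
→ 2020-05-14 00:03 VZL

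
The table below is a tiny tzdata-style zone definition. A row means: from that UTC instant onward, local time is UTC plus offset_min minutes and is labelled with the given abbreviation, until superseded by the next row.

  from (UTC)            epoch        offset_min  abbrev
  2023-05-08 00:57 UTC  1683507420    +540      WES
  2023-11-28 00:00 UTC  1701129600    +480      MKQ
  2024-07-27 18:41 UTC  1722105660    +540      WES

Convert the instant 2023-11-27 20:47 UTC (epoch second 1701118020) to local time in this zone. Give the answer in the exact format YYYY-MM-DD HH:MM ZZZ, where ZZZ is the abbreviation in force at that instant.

Query: 2023-11-27 20:47 UTC
Rule 1/3 (WES, +09:00): 2023-05-08 00:57 UTC ≤ query < 2023-11-28 00:00 UTC
20·60 + 47 + 540 = 1787 min
1787 = 1·1440 + 347; 347 = 5·60 + 47 → 05:47, 2023-11-27 + 1 day = 2023-11-28
→ 2023-11-28 05:47 WES

2023-11-28 05:47 WES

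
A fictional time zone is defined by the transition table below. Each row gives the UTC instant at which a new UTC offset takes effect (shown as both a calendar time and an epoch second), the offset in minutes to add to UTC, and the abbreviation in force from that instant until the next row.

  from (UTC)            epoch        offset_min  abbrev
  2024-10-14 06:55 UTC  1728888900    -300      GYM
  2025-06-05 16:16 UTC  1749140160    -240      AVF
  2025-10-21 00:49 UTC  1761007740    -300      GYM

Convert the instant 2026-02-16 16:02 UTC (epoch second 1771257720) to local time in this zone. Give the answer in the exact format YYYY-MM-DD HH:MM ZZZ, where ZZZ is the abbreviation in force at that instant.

Query: 2026-02-16 16:02 UTC
Rule 3/3 (GYM, -05:00): 2025-10-21 00:49 UTC ≤ query < +∞
16·60 + 2 - 300 = 662 min
662 = 0·1440 + 662; 662 = 11·60 + 2 → 11:02, same day
→ 2026-02-16 11:02 GYM

2026-02-16 11:02 GYM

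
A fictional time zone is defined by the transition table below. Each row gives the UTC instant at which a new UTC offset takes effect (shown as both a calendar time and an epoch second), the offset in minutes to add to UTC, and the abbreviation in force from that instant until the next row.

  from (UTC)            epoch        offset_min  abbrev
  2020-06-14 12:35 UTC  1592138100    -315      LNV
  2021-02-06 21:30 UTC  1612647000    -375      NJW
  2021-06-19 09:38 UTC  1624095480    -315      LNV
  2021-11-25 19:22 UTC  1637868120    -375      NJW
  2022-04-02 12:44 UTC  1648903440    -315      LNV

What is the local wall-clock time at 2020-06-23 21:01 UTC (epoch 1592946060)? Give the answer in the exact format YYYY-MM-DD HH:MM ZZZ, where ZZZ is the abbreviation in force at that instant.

Query: 2020-06-23 21:01 UTC
Rule 1/5 (LNV, -05:15): 2020-06-14 12:35 UTC ≤ query < 2021-02-06 21:30 UTC
21·60 + 1 - 315 = 946 min
946 = 0·1440 + 946; 946 = 15·60 + 46 → 15:46, same day
→ 2020-06-23 15:46 LNV

2020-06-23 15:46 LNV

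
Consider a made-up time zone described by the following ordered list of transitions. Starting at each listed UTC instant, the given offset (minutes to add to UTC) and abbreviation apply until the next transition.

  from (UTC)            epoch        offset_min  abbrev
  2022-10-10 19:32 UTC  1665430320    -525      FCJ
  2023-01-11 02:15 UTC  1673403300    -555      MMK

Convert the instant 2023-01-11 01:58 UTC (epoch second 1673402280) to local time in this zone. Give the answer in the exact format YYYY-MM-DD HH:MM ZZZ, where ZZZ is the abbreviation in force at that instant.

2023-01-10 17:13 FCJ

Query: 2023-01-11 01:58 UTC
Rule 1/2 (FCJ, -08:45): 2022-10-10 19:32 UTC ≤ query < 2023-01-11 02:15 UTC
1·60 + 58 - 525 = -407 min
-407 = -1·1440 + 1033; 1033 = 17·60 + 13 → 17:13, 2023-01-11 - 1 day = 2023-01-10
→ 2023-01-10 17:13 FCJ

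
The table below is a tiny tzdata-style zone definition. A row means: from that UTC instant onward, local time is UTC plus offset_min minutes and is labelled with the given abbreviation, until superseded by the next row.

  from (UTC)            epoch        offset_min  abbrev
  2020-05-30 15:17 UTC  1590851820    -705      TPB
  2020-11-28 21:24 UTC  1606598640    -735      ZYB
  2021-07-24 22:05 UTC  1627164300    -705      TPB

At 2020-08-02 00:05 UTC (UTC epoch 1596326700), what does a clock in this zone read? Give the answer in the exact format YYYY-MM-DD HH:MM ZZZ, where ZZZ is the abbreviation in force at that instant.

2020-08-01 12:20 TPB

Query: 2020-08-02 00:05 UTC
Rule 1/3 (TPB, -11:45): 2020-05-30 15:17 UTC ≤ query < 2020-11-28 21:24 UTC
0·60 + 5 - 705 = -700 min
-700 = -1·1440 + 740; 740 = 12·60 + 20 → 12:20, 2020-08-02 - 1 day = 2020-08-01
→ 2020-08-01 12:20 TPB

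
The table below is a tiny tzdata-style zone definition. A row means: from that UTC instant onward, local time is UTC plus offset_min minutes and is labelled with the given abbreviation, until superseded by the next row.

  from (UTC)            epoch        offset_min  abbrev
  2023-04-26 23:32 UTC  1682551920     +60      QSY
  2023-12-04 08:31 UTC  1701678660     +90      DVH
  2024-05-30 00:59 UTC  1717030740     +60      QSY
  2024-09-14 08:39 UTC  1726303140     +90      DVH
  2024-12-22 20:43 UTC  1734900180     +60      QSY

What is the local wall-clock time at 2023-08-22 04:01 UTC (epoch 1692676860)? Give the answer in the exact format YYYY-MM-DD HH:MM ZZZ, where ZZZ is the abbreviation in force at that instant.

2023-08-22 05:01 QSY

Query: 2023-08-22 04:01 UTC
Rule 1/5 (QSY, +01:00): 2023-04-26 23:32 UTC ≤ query < 2023-12-04 08:31 UTC
4·60 + 1 + 60 = 301 min
301 = 0·1440 + 301; 301 = 5·60 + 1 → 05:01, same day
→ 2023-08-22 05:01 QSY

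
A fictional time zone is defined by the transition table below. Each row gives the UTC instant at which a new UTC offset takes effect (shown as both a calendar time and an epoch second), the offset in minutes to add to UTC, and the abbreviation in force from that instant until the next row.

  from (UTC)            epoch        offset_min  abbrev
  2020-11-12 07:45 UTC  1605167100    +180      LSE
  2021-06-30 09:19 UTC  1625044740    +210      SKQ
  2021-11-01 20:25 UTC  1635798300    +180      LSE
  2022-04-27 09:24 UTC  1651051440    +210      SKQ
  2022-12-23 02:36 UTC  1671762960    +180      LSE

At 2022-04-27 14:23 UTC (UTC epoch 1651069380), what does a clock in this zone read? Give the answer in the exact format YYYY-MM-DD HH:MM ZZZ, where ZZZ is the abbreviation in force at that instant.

Query: 2022-04-27 14:23 UTC
Rule 4/5 (SKQ, +03:30): 2022-04-27 09:24 UTC ≤ query < 2022-12-23 02:36 UTC
14·60 + 23 + 210 = 1073 min
1073 = 0·1440 + 1073; 1073 = 17·60 + 53 → 17:53, same day
→ 2022-04-27 17:53 SKQ

2022-04-27 17:53 SKQ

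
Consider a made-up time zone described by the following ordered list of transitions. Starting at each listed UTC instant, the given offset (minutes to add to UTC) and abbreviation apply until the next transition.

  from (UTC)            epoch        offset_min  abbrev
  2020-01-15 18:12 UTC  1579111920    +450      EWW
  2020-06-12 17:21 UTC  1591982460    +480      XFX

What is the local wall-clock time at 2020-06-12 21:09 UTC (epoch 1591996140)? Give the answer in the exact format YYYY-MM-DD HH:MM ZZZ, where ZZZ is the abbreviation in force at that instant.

2020-06-13 05:09 XFX

Query: 2020-06-12 21:09 UTC
Rule 2/2 (XFX, +08:00): 2020-06-12 17:21 UTC ≤ query < +∞
21·60 + 9 + 480 = 1749 min
1749 = 1·1440 + 309; 309 = 5·60 + 9 → 05:09, 2020-06-12 + 1 day = 2020-06-13
→ 2020-06-13 05:09 XFX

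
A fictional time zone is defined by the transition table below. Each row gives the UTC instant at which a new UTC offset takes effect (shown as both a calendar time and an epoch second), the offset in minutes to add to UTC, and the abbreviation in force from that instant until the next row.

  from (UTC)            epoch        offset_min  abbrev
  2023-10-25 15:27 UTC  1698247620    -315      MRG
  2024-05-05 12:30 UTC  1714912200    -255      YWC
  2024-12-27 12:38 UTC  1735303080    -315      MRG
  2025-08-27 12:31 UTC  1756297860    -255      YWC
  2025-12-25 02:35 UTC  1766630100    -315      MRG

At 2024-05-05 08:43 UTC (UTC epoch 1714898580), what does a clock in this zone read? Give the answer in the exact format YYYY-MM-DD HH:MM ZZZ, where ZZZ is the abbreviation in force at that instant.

Query: 2024-05-05 08:43 UTC
Rule 1/5 (MRG, -05:15): 2023-10-25 15:27 UTC ≤ query < 2024-05-05 12:30 UTC
8·60 + 43 - 315 = 208 min
208 = 0·1440 + 208; 208 = 3·60 + 28 → 03:28, same day
→ 2024-05-05 03:28 MRG

2024-05-05 03:28 MRG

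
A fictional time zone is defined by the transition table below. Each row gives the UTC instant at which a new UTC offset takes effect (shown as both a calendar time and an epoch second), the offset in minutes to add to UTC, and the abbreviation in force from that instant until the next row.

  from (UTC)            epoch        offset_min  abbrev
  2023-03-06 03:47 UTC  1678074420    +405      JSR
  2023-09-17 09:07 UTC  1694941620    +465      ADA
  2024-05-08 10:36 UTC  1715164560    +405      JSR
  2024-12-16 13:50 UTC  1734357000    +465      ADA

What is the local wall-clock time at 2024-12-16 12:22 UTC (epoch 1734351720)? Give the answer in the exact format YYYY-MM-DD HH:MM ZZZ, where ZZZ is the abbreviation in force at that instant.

Query: 2024-12-16 12:22 UTC
Rule 3/4 (JSR, +06:45): 2024-05-08 10:36 UTC ≤ query < 2024-12-16 13:50 UTC
12·60 + 22 + 405 = 1147 min
1147 = 0·1440 + 1147; 1147 = 19·60 + 7 → 19:07, same day
→ 2024-12-16 19:07 JSR

2024-12-16 19:07 JSR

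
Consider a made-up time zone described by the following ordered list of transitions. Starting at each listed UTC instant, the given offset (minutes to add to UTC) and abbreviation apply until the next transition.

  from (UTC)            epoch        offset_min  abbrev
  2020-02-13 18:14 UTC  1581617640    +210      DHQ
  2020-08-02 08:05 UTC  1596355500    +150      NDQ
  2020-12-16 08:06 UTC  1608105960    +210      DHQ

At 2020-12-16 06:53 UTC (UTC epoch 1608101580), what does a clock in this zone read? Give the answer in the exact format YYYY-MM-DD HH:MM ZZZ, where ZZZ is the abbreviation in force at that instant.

Query: 2020-12-16 06:53 UTC
Rule 2/3 (NDQ, +02:30): 2020-08-02 08:05 UTC ≤ query < 2020-12-16 08:06 UTC
6·60 + 53 + 150 = 563 min
563 = 0·1440 + 563; 563 = 9·60 + 23 → 09:23, same day
→ 2020-12-16 09:23 NDQ

2020-12-16 09:23 NDQ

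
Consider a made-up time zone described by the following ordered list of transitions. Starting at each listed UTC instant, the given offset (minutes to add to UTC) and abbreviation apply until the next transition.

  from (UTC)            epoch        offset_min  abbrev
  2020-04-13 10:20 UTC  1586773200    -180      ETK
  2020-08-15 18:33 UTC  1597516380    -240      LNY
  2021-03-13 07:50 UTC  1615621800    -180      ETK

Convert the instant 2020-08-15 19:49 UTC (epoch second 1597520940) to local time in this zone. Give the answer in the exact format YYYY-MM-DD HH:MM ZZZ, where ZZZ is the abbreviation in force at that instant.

Query: 2020-08-15 19:49 UTC
Rule 2/3 (LNY, -04:00): 2020-08-15 18:33 UTC ≤ query < 2021-03-13 07:50 UTC
19·60 + 49 - 240 = 949 min
949 = 0·1440 + 949; 949 = 15·60 + 49 → 15:49, same day
→ 2020-08-15 15:49 LNY

2020-08-15 15:49 LNY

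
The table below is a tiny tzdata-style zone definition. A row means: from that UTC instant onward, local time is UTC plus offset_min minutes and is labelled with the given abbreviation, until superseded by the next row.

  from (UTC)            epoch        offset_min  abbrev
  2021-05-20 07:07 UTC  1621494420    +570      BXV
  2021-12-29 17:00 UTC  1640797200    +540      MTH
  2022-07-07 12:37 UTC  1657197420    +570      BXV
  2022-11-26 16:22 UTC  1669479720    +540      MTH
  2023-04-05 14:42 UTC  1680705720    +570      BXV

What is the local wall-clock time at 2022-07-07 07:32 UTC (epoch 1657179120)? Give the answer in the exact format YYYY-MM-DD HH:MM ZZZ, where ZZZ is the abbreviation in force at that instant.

Query: 2022-07-07 07:32 UTC
Rule 2/5 (MTH, +09:00): 2021-12-29 17:00 UTC ≤ query < 2022-07-07 12:37 UTC
7·60 + 32 + 540 = 992 min
992 = 0·1440 + 992; 992 = 16·60 + 32 → 16:32, same day
→ 2022-07-07 16:32 MTH

2022-07-07 16:32 MTH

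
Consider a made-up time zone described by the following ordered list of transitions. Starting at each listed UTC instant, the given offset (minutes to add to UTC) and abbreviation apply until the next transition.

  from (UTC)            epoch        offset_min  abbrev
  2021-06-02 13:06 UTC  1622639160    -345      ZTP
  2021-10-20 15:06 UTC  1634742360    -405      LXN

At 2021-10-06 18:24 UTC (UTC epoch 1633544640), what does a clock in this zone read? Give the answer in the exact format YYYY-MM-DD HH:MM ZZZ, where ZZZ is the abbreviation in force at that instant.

Query: 2021-10-06 18:24 UTC
Rule 1/2 (ZTP, -05:45): 2021-06-02 13:06 UTC ≤ query < 2021-10-20 15:06 UTC
18·60 + 24 - 345 = 759 min
759 = 0·1440 + 759; 759 = 12·60 + 39 → 12:39, same day
→ 2021-10-06 12:39 ZTP

2021-10-06 12:39 ZTP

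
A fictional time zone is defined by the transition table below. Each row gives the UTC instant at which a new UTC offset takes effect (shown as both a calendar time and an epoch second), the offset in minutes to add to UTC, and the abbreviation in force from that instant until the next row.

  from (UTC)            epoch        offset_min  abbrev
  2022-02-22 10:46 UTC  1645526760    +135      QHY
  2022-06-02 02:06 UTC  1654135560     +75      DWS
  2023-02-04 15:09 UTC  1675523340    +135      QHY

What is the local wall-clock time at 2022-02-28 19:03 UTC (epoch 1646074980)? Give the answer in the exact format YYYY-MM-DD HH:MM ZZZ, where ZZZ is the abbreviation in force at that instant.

Query: 2022-02-28 19:03 UTC
Rule 1/3 (QHY, +02:15): 2022-02-22 10:46 UTC ≤ query < 2022-06-02 02:06 UTC
19·60 + 3 + 135 = 1278 min
1278 = 0·1440 + 1278; 1278 = 21·60 + 18 → 21:18, same day
→ 2022-02-28 21:18 QHY

2022-02-28 21:18 QHY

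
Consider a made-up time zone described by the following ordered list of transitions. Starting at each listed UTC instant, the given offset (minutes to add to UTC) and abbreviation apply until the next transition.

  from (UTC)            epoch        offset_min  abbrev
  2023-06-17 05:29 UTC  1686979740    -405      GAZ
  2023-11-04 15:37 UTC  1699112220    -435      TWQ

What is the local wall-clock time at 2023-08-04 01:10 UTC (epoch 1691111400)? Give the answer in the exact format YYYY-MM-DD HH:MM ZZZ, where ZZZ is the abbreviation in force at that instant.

Query: 2023-08-04 01:10 UTC
Rule 1/2 (GAZ, -06:45): 2023-06-17 05:29 UTC ≤ query < 2023-11-04 15:37 UTC
1·60 + 10 - 405 = -335 min
-335 = -1·1440 + 1105; 1105 = 18·60 + 25 → 18:25, 2023-08-04 - 1 day = 2023-08-03
→ 2023-08-03 18:25 GAZ

2023-08-03 18:25 GAZ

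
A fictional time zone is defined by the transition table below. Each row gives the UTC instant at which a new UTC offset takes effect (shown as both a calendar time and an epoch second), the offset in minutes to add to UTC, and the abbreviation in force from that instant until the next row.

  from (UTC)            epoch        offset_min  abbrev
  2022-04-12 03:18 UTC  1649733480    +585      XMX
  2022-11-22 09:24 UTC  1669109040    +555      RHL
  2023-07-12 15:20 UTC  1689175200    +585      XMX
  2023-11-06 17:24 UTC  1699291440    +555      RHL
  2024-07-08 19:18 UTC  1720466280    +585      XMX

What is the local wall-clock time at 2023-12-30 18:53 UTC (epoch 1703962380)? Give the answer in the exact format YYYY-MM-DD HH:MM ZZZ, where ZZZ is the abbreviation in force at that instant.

Query: 2023-12-30 18:53 UTC
Rule 4/5 (RHL, +09:15): 2023-11-06 17:24 UTC ≤ query < 2024-07-08 19:18 UTC
18·60 + 53 + 555 = 1688 min
1688 = 1·1440 + 248; 248 = 4·60 + 8 → 04:08, 2023-12-30 + 1 day = 2023-12-31
→ 2023-12-31 04:08 RHL

2023-12-31 04:08 RHL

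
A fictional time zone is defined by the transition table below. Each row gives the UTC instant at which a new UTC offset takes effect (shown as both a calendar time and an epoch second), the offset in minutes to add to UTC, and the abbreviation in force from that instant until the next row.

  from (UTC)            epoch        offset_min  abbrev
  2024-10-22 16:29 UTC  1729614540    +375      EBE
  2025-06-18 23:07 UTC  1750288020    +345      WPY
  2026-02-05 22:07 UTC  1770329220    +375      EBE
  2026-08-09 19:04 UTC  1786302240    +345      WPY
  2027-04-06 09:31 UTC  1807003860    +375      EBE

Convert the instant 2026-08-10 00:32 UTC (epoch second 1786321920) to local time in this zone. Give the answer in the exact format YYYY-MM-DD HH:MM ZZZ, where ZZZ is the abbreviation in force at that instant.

2026-08-10 06:17 WPY

Query: 2026-08-10 00:32 UTC
Rule 4/5 (WPY, +05:45): 2026-08-09 19:04 UTC ≤ query < 2027-04-06 09:31 UTC
0·60 + 32 + 345 = 377 min
377 = 0·1440 + 377; 377 = 6·60 + 17 → 06:17, same day
→ 2026-08-10 06:17 WPY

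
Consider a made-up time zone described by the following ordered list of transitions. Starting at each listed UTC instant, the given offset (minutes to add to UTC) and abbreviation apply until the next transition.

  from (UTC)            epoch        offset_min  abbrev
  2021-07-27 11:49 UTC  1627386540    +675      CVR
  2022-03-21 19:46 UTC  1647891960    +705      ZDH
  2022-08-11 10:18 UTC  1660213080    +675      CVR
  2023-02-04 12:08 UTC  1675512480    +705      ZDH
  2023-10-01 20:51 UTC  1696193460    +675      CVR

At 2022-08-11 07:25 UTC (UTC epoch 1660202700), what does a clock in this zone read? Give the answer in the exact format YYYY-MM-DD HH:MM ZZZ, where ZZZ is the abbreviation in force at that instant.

2022-08-11 19:10 ZDH

Query: 2022-08-11 07:25 UTC
Rule 2/5 (ZDH, +11:45): 2022-03-21 19:46 UTC ≤ query < 2022-08-11 10:18 UTC
7·60 + 25 + 705 = 1150 min
1150 = 0·1440 + 1150; 1150 = 19·60 + 10 → 19:10, same day
→ 2022-08-11 19:10 ZDH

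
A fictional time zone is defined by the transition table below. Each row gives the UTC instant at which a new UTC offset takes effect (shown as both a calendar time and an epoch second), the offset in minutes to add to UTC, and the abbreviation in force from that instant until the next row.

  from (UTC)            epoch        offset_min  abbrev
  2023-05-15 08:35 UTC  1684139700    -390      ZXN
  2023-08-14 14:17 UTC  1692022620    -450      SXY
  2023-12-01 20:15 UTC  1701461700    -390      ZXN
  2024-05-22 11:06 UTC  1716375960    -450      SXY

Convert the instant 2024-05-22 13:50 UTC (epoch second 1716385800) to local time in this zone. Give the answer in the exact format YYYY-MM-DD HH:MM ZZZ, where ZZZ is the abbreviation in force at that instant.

Query: 2024-05-22 13:50 UTC
Rule 4/4 (SXY, -07:30): 2024-05-22 11:06 UTC ≤ query < +∞
13·60 + 50 - 450 = 380 min
380 = 0·1440 + 380; 380 = 6·60 + 20 → 06:20, same day
→ 2024-05-22 06:20 SXY

2024-05-22 06:20 SXY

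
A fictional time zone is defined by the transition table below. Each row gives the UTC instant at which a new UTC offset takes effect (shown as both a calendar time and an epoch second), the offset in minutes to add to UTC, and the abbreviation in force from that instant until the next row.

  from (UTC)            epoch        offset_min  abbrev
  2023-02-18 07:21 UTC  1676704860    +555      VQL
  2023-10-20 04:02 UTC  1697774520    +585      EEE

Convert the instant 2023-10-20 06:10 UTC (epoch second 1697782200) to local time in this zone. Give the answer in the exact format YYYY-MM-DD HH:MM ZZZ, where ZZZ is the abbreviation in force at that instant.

Query: 2023-10-20 06:10 UTC
Rule 2/2 (EEE, +09:45): 2023-10-20 04:02 UTC ≤ query < +∞
6·60 + 10 + 585 = 955 min
955 = 0·1440 + 955; 955 = 15·60 + 55 → 15:55, same day
→ 2023-10-20 15:55 EEE

2023-10-20 15:55 EEE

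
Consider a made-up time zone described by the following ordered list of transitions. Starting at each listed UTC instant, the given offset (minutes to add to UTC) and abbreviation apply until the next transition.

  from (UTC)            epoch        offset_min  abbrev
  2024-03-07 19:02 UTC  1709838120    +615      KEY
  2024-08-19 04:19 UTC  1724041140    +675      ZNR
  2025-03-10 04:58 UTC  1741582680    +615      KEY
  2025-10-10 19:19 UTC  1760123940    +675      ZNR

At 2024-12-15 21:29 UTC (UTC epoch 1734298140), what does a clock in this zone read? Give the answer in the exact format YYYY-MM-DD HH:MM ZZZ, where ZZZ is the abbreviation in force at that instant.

2024-12-16 08:44 ZNR

Query: 2024-12-15 21:29 UTC
Rule 2/4 (ZNR, +11:15): 2024-08-19 04:19 UTC ≤ query < 2025-03-10 04:58 UTC
21·60 + 29 + 675 = 1964 min
1964 = 1·1440 + 524; 524 = 8·60 + 44 → 08:44, 2024-12-15 + 1 day = 2024-12-16
→ 2024-12-16 08:44 ZNR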